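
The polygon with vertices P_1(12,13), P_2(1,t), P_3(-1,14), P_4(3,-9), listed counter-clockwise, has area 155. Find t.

15

Write out the shoelace sum; only the two edges meeting at P_2 involve t:
2·Area = [(12·t − 1·13) + (1·14 − (-1)·t)] + 114
       = 13·t + 115 = 310
⇒ t = 15.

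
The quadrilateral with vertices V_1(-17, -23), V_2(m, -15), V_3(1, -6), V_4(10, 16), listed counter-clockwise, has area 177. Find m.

-2

Write out the shoelace sum; only the two edges meeting at V_2 involve m:
2·Area = [((-17)·(-15) − m·(-23)) + (m·(-6) − 1·(-15))] + 118
       = 17·m + 388 = 354
⇒ m = -2.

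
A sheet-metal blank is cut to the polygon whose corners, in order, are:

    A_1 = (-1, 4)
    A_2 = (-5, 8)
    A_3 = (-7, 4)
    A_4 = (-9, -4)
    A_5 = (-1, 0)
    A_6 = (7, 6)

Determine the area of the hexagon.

Σ = (12) + (36) + (64) + (-4) + (-6) + (34) = 136
Area = |Σ|/2 = 68.

68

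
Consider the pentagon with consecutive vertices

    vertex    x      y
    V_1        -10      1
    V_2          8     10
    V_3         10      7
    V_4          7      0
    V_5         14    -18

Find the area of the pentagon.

246.5

Apply the shoelace formula: 2A = Σ (x_i·y_{i+1} − x_{i+1}·y_i), indices taken mod 5.
Σ = (-108) + (-44) + (-49) + (-126) + (-166) = -493
Area = |Σ|/2 = 246.5.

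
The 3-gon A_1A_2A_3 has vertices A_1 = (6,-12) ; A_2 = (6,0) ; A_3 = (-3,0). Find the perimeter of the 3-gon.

|A_1A_2| = √((0)² + (12)²) = √144 = 12
|A_2A_3| = √((-9)² + (0)²) = √81 = 9
|A_3A_1| = √((9)² + (-12)²) = √225 = 15
Perimeter = 12 + 9 + 15 = 36.

36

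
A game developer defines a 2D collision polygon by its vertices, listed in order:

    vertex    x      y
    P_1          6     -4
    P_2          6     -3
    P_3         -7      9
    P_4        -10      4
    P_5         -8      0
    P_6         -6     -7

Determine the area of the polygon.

Apply the surveyor's formula: 2A = Σ (x_i·y_{i+1} − x_{i+1}·y_i), indices taken mod 6.
Σ = (6) + (33) + (62) + (32) + (56) + (66) = 255
Area = |Σ|/2 = 127.5.

127.5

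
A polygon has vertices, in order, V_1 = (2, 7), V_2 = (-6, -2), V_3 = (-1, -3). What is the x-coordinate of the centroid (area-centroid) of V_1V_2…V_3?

Apply the surveyor's formula. First the cross-terms c_i = x_i·y_{i+1} − x_{i+1}·y_i:
  38, 16, -1  ⇒  2A = 53, A = 26.5.
Then Σ (x_i + x_{i+1})·c_i = -265, so x̄ = -265 / (6·26.5) = -5/3.

-5/3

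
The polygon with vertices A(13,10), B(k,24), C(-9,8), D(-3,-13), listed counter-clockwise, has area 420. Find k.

-16

The doubled signed area Σ (x_i y_{i+1} − x_{i+1} y_i) is linear in k.
With k=0 it equals 808; the coefficient of k is -2 (from the two edges through B).
So -2·k + 808 = 2·420 = 840 ⇒ k = -16.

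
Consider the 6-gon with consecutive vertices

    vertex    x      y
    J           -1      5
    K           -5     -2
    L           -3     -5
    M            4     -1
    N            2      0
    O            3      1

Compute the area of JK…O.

44.5

Apply Gauss's area formula: 2A = Σ (x_i·y_{i+1} − x_{i+1}·y_i), indices taken mod 6.
Σ = (27) + (19) + (23) + (2) + (2) + (16) = 89
Area = |Σ|/2 = 44.5.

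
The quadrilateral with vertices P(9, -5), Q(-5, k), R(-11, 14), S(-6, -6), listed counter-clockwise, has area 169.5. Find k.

Write out the shoelace sum; only the two edges meeting at Q involve k:
2·Area = [(9·k − (-5)·(-5)) + ((-5)·14 − (-11)·k)] + 234
       = 20·k + 139 = 339
⇒ k = 10.

10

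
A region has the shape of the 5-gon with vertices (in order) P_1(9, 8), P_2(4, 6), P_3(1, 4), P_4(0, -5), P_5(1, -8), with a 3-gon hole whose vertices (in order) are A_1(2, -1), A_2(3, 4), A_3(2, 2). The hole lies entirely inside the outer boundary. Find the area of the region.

Outer boundary:
Apply Gauss's area formula: 2A = Σ (x_i·y_{i+1} − x_{i+1}·y_i), indices taken mod 5.
Σ = (22) + (10) + (-5) + (5) + (80) = 112
Area = |Σ|/2 = 56.
Hole:
Σ = (11) + (-2) + (-6) = 3
Area = |Σ|/2 = 1.5.
Net area = 56 − 1.5 = 54.5.

54.5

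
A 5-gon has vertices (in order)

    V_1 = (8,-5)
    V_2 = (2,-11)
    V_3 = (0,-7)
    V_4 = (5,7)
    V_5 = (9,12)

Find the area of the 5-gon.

Apply Gauss's area formula: 2A = Σ (x_i·y_{i+1} − x_{i+1}·y_i), indices taken mod 5.
V_1→V_2: (8)(-11) − (2)(-5) = -78
V_2→V_3: (2)(-7) − (0)(-11) = -14
V_3→V_4: (0)(7) − (5)(-7) = 35
V_4→V_5: (5)(12) − (9)(7) = -3
V_5→V_1: (9)(-5) − (8)(12) = -141
Σ = -201
Area = |Σ|/2 = 100.5.

100.5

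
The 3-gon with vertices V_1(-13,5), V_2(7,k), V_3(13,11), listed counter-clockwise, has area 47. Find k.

The doubled signed area Σ (x_i y_{i+1} − x_{i+1} y_i) is linear in k.
With k=0 it equals 250; the coefficient of k is -26 (from the two edges through V_2).
So -26·k + 250 = 2·47 = 94 ⇒ k = 6.

6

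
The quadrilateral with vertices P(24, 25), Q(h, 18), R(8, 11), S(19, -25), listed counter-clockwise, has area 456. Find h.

3

Write out the shoelace sum; only the two edges meeting at Q involve h:
2·Area = [(24·18 − h·25) + (h·11 − 8·18)] + 666
       = -14·h + 954 = 912
⇒ h = 3.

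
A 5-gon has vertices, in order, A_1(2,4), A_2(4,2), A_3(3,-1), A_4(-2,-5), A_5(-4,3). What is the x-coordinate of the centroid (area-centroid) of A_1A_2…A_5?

Apply the shoelace formula. First the cross-terms c_i = x_i·y_{i+1} − x_{i+1}·y_i:
  -12, -10, -17, -26, -22  ⇒  2A = -87, A = -43.5.
Then Σ (x_i + x_{i+1})·c_i = 41, so x̄ = 41 / (6·(-43.5)) = -41/261.

-41/261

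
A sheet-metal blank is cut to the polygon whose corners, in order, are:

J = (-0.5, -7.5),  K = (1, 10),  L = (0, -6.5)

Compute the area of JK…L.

J→K: (-0.5)(10) − (1)(-7.5) = 2.5
K→L: (1)(-6.5) − (0)(10) = -6.5
L→J: (0)(-7.5) − (-0.5)(-6.5) = -3.25
Σ = -7.25
Area = |Σ|/2 = 3.625.

3.625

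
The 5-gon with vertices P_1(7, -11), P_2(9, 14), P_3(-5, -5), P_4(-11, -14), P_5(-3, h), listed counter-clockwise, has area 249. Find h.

The doubled signed area Σ (x_i y_{i+1} − x_{i+1} y_i) is linear in h.
With h=0 it equals 228; the coefficient of h is -18 (from the two edges through P_5).
So -18·h + 228 = 2·249 = 498 ⇒ h = -15.

-15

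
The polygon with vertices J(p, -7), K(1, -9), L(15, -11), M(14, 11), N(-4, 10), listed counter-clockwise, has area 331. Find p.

0

The doubled signed area Σ (x_i y_{i+1} − x_{i+1} y_i) is linear in p.
With p=0 it equals 662; the coefficient of p is -19 (from the two edges through J).
So -19·p + 662 = 2·331 = 662 ⇒ p = 0.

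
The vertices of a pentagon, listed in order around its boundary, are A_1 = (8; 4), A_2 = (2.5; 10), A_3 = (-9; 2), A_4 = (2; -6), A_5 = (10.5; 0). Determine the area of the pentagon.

Apply Gauss's area formula: 2A = Σ (x_i·y_{i+1} − x_{i+1}·y_i), indices taken mod 5.
A_1→A_2: (8)(10) − (2.5)(4) = 70
A_2→A_3: (2.5)(2) − (-9)(10) = 95
A_3→A_4: (-9)(-6) − (2)(2) = 50
A_4→A_5: (2)(0) − (10.5)(-6) = 63
A_5→A_1: (10.5)(4) − (8)(0) = 42
Σ = 320
Area = |Σ|/2 = 160.

160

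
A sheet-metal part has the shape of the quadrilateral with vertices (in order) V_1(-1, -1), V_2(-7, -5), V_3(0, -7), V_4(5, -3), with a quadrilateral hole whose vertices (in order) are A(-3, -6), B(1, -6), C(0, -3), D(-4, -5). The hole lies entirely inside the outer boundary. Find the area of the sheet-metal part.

Outer boundary:
Apply Gauss's area formula: 2A = Σ (x_i·y_{i+1} − x_{i+1}·y_i), indices taken mod 4.
Σ = (-2) + (49) + (35) + (-8) = 74
Area = |Σ|/2 = 37.
Hole:
Apply Gauss's area formula: 2A = Σ (x_i·y_{i+1} − x_{i+1}·y_i), indices taken mod 4.
Cross-terms: 24, -3, -12, 9  ⇒  Σ = 18
Area = |Σ|/2 = 9.
Net area = 37 − 9 = 28.

28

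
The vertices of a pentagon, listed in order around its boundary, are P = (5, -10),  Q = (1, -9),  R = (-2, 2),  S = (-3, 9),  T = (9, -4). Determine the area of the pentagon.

Cross-terms: -35, -16, -12, -69, -70  ⇒  Σ = -202
Area = |Σ|/2 = 101.

101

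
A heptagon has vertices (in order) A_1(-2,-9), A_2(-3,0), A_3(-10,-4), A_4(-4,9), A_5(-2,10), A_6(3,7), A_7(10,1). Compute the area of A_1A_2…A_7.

171

A_1→A_2: (-2)(0) − (-3)(-9) = -27
A_2→A_3: (-3)(-4) − (-10)(0) = 12
A_3→A_4: (-10)(9) − (-4)(-4) = -106
A_4→A_5: (-4)(10) − (-2)(9) = -22
A_5→A_6: (-2)(7) − (3)(10) = -44
A_6→A_7: (3)(1) − (10)(7) = -67
A_7→A_1: (10)(-9) − (-2)(1) = -88
Σ = -342
Area = |Σ|/2 = 171.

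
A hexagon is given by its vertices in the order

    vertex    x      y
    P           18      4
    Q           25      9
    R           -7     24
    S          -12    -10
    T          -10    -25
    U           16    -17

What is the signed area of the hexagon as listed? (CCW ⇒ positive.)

1111.5

Σ = (62) + (663) + (358) + (200) + (570) + (370) = 2223
Signed area = Σ/2 = 1111.5 (positive ⇒ counter-clockwise traversal).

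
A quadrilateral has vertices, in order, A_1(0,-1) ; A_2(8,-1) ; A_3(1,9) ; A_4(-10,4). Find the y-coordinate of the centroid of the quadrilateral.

Apply the shoelace (surveyor's) formula. First the cross-terms c_i = x_i·y_{i+1} − x_{i+1}·y_i:
  8, 73, 94, 10  ⇒  2A = 185, A = 92.5.
Then Σ (y_i + y_{i+1})·c_i = 1820, so ȳ = 1820 / (6·92.5) = 364/111.

364/111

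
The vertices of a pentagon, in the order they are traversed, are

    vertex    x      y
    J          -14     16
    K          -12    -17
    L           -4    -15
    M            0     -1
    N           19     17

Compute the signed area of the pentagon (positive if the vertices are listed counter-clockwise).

553.5

Apply the surveyor's formula: 2A = Σ (x_i·y_{i+1} − x_{i+1}·y_i), indices taken mod 5.
J→K: (-14)(-17) − (-12)(16) = 430
K→L: (-12)(-15) − (-4)(-17) = 112
L→M: (-4)(-1) − (0)(-15) = 4
M→N: (0)(17) − (19)(-1) = 19
N→J: (19)(16) − (-14)(17) = 542
Σ = 1107
Signed area = Σ/2 = 553.5 (positive ⇒ counter-clockwise traversal).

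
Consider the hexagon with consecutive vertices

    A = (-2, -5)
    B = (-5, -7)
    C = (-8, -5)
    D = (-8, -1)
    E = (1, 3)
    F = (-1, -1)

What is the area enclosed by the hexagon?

Apply the shoelace (surveyor's) formula: 2A = Σ (x_i·y_{i+1} − x_{i+1}·y_i), indices taken mod 6.
A→B: (-2)(-7) − (-5)(-5) = -11
B→C: (-5)(-5) − (-8)(-7) = -31
C→D: (-8)(-1) − (-8)(-5) = -32
D→E: (-8)(3) − (1)(-1) = -23
E→F: (1)(-1) − (-1)(3) = 2
F→A: (-1)(-5) − (-2)(-1) = 3
Σ = -92
Area = |Σ|/2 = 46.

46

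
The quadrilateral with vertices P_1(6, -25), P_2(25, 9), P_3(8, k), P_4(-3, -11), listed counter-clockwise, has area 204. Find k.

-9

Write out the shoelace sum; only the two edges meeting at P_3 involve k:
2·Area = [(25·k − 8·9) + (8·(-11) − (-3)·k)] + 820
       = 28·k + 660 = 408
⇒ k = -9.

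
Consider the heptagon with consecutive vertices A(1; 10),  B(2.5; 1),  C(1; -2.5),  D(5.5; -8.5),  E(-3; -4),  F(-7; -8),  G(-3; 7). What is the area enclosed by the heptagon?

93.75

Cross-terms: -24, -7.25, 5.25, -47.5, -4, -73, -37  ⇒  Σ = -187.5
Area = |Σ|/2 = 93.75.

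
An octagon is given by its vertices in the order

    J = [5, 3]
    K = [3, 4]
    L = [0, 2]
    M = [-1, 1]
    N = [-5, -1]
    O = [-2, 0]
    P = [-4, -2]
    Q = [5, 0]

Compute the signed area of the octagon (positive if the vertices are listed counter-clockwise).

26

Apply the shoelace (surveyor's) formula: 2A = Σ (x_i·y_{i+1} − x_{i+1}·y_i), indices taken mod 8.
Σ = (11) + (6) + (2) + (6) + (-2) + (4) + (10) + (15) = 52
Signed area = Σ/2 = 26 (positive ⇒ counter-clockwise traversal).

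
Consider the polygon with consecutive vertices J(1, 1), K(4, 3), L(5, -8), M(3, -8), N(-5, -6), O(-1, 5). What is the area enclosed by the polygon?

Apply the surveyor's formula: 2A = Σ (x_i·y_{i+1} − x_{i+1}·y_i), indices taken mod 6.
Σ = (-1) + (-47) + (-16) + (-58) + (-31) + (-6) = -159
Area = |Σ|/2 = 79.5.

79.5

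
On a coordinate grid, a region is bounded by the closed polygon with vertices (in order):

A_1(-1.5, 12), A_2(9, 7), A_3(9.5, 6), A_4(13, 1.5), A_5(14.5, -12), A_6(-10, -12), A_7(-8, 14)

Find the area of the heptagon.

488.75

A_1→A_2: (-1.5)(7) − (9)(12) = -118.5
A_2→A_3: (9)(6) − (9.5)(7) = -12.5
A_3→A_4: (9.5)(1.5) − (13)(6) = -63.75
A_4→A_5: (13)(-12) − (14.5)(1.5) = -177.75
A_5→A_6: (14.5)(-12) − (-10)(-12) = -294
A_6→A_7: (-10)(14) − (-8)(-12) = -236
A_7→A_1: (-8)(12) − (-1.5)(14) = -75
Σ = -977.5
Area = |Σ|/2 = 488.75.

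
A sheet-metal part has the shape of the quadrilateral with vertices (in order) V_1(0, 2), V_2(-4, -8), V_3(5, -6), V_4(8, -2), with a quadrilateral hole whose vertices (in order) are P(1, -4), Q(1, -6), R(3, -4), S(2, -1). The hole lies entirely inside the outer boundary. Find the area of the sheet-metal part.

Outer boundary:
Apply the shoelace formula: 2A = Σ (x_i·y_{i+1} − x_{i+1}·y_i), indices taken mod 4.
Σ = (8) + (64) + (38) + (16) = 126
Area = |Σ|/2 = 63.
Hole:
Apply the surveyor's formula: 2A = Σ (x_i·y_{i+1} − x_{i+1}·y_i), indices taken mod 4.
Cross-terms: -2, 14, 5, -7  ⇒  Σ = 10
Area = |Σ|/2 = 5.
Net area = 63 − 5 = 58.

58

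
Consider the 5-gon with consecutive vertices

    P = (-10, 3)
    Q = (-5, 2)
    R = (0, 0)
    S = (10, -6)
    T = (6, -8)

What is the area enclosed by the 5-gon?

Apply Gauss's area formula: 2A = Σ (x_i·y_{i+1} − x_{i+1}·y_i), indices taken mod 5.
Σ = (-5) + (0) + (0) + (-44) + (-62) = -111
Area = |Σ|/2 = 55.5.

55.5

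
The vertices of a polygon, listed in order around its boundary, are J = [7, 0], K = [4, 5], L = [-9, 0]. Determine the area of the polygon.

40

Apply Gauss's area formula: 2A = Σ (x_i·y_{i+1} − x_{i+1}·y_i), indices taken mod 3.
Σ = (35) + (45) + (0) = 80
Area = |Σ|/2 = 40.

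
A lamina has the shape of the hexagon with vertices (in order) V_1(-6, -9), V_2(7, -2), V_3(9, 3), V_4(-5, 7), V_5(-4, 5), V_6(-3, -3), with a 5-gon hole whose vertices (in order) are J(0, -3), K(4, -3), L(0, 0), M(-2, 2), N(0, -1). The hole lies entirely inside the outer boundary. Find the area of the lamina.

108.5

Outer boundary:
Apply the shoelace (surveyor's) formula: 2A = Σ (x_i·y_{i+1} − x_{i+1}·y_i), indices taken mod 6.
V_1→V_2: (-6)(-2) − (7)(-9) = 75
V_2→V_3: (7)(3) − (9)(-2) = 39
V_3→V_4: (9)(7) − (-5)(3) = 78
V_4→V_5: (-5)(5) − (-4)(7) = 3
V_5→V_6: (-4)(-3) − (-3)(5) = 27
V_6→V_1: (-3)(-9) − (-6)(-3) = 9
Σ = 231
Area = |Σ|/2 = 115.5.
Hole:
J→K: (0)(-3) − (4)(-3) = 12
K→L: (4)(0) − (0)(-3) = 0
L→M: (0)(2) − (-2)(0) = 0
M→N: (-2)(-1) − (0)(2) = 2
N→J: (0)(-3) − (0)(-1) = 0
Σ = 14
Area = |Σ|/2 = 7.
Net area = 115.5 − 7 = 108.5.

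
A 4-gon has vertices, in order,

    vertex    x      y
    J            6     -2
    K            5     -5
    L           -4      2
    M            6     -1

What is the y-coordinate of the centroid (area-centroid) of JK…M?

Apply the surveyor's formula. First the cross-terms c_i = x_i·y_{i+1} − x_{i+1}·y_i:
  -20, -10, -8, -6  ⇒  2A = -44, A = -22.
Then Σ (y_i + y_{i+1})·c_i = 180, so ȳ = 180 / (6·(-22)) = -15/11.

-15/11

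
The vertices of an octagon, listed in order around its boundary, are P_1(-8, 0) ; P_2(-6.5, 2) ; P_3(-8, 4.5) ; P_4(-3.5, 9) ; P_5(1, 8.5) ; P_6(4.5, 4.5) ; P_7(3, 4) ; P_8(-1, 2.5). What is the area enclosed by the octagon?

Apply the surveyor's formula: 2A = Σ (x_i·y_{i+1} − x_{i+1}·y_i), indices taken mod 8.
Cross-terms: -16, -13.25, -56.25, -38.75, -33.75, 4.5, 11.5, 20  ⇒  Σ = -122
Area = |Σ|/2 = 61.

61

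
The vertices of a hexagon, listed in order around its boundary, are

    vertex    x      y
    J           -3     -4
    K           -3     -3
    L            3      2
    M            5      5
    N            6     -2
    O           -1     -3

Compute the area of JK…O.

Apply the shoelace formula: 2A = Σ (x_i·y_{i+1} − x_{i+1}·y_i), indices taken mod 6.
Σ = (-3) + (3) + (5) + (-40) + (-20) + (-5) = -60
Area = |Σ|/2 = 30.

30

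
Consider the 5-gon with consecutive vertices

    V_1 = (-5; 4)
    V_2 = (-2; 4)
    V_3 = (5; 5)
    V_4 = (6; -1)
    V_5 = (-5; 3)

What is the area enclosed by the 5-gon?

Apply Gauss's area formula: 2A = Σ (x_i·y_{i+1} − x_{i+1}·y_i), indices taken mod 5.
Σ = (-12) + (-30) + (-35) + (13) + (-5) = -69
Area = |Σ|/2 = 34.5.

34.5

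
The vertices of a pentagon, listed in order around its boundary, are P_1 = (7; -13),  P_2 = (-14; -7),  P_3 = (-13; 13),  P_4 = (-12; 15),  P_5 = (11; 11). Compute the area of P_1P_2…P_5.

P_1→P_2: (7)(-7) − (-14)(-13) = -231
P_2→P_3: (-14)(13) − (-13)(-7) = -273
P_3→P_4: (-13)(15) − (-12)(13) = -39
P_4→P_5: (-12)(11) − (11)(15) = -297
P_5→P_1: (11)(-13) − (7)(11) = -220
Σ = -1060
Area = |Σ|/2 = 530.

530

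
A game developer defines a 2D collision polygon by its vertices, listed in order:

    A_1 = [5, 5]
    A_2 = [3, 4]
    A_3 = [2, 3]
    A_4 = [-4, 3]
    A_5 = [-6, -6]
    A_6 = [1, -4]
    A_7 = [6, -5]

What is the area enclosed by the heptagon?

85

Apply the shoelace formula: 2A = Σ (x_i·y_{i+1} − x_{i+1}·y_i), indices taken mod 7.
Σ = (5) + (1) + (18) + (42) + (30) + (19) + (55) = 170
Area = |Σ|/2 = 85.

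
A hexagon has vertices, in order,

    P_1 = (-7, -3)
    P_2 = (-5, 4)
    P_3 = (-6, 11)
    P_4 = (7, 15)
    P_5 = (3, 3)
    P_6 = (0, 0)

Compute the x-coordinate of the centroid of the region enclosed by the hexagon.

-30/53

Apply the surveyor's formula. First the cross-terms c_i = x_i·y_{i+1} − x_{i+1}·y_i:
  -43, -31, -167, -24, 0, 0  ⇒  2A = -265, A = -132.5.
Then Σ (x_i + x_{i+1})·c_i = 450, so x̄ = 450 / (6·(-132.5)) = -30/53.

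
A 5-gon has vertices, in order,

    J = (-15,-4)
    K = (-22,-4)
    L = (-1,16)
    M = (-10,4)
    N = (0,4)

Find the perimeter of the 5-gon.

|JK| = √((-7)² + (0)²) = √49 = 7
|KL| = √((21)² + (20)²) = √841 = 29
|LM| = √((-9)² + (-12)²) = √225 = 15
|MN| = √((10)² + (0)²) = √100 = 10
|NJ| = √((-15)² + (-8)²) = √289 = 17
Perimeter = 7 + 29 + 15 + 10 + 17 = 78.

78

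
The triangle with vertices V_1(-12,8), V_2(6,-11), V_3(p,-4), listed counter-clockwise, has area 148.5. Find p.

15

The doubled signed area Σ (x_i y_{i+1} − x_{i+1} y_i) is linear in p.
With p=0 it equals 12; the coefficient of p is 19 (from the two edges through V_3).
So 19·p + 12 = 2·148.5 = 297 ⇒ p = 15.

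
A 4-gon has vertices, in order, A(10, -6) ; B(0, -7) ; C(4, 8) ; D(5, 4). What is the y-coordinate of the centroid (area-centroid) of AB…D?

-395/204

Apply the surveyor's formula. First the cross-terms c_i = x_i·y_{i+1} − x_{i+1}·y_i:
  -70, 28, -24, -70  ⇒  2A = -136, A = -68.
Then Σ (y_i + y_{i+1})·c_i = 790, so ȳ = 790 / (6·(-68)) = -395/204.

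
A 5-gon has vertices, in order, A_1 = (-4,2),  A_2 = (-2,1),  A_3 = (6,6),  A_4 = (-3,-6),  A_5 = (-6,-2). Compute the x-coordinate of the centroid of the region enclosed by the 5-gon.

Apply the shoelace formula. First the cross-terms c_i = x_i·y_{i+1} − x_{i+1}·y_i:
  0, -18, -18, -30, -20  ⇒  2A = -86, A = -43.
Then Σ (x_i + x_{i+1})·c_i = 344, so x̄ = 344 / (6·(-43)) = -4/3.

-4/3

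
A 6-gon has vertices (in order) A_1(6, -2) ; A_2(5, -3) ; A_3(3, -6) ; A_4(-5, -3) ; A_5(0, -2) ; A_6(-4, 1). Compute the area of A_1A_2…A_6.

32

Σ = (-8) + (-21) + (-39) + (10) + (-8) + (2) = -64
Area = |Σ|/2 = 32.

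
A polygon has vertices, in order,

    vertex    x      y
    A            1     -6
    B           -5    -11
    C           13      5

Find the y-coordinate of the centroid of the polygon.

Apply the shoelace (surveyor's) formula. First the cross-terms c_i = x_i·y_{i+1} − x_{i+1}·y_i:
  -41, 118, -83  ⇒  2A = -6, A = -3.
Then Σ (y_i + y_{i+1})·c_i = 72, so ȳ = 72 / (6·(-3)) = -4.

-4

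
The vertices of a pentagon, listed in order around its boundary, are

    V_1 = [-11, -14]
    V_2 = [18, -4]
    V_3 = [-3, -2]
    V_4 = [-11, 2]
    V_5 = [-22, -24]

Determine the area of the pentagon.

Apply Gauss's area formula: 2A = Σ (x_i·y_{i+1} − x_{i+1}·y_i), indices taken mod 5.
V_1→V_2: (-11)(-4) − (18)(-14) = 296
V_2→V_3: (18)(-2) − (-3)(-4) = -48
V_3→V_4: (-3)(2) − (-11)(-2) = -28
V_4→V_5: (-11)(-24) − (-22)(2) = 308
V_5→V_1: (-22)(-14) − (-11)(-24) = 44
Σ = 572
Area = |Σ|/2 = 286.

286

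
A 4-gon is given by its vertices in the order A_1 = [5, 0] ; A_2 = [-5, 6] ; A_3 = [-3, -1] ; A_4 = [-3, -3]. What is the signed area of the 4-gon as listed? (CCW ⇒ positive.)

37

Apply Gauss's area formula: 2A = Σ (x_i·y_{i+1} − x_{i+1}·y_i), indices taken mod 4.
Σ = (30) + (23) + (6) + (15) = 74
Signed area = Σ/2 = 37 (positive ⇒ counter-clockwise traversal).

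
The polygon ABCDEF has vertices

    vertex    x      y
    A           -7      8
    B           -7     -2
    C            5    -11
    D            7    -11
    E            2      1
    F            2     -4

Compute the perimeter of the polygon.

|AB| = √((0)² + (-10)²) = √100 = 10
|BC| = √((12)² + (-9)²) = √225 = 15
|CD| = √((2)² + (0)²) = √4 = 2
|DE| = √((-5)² + (12)²) = √169 = 13
|EF| = √((0)² + (-5)²) = √25 = 5
|FA| = √((-9)² + (12)²) = √225 = 15
Perimeter = 10 + 15 + 2 + 13 + 5 + 15 = 60.

60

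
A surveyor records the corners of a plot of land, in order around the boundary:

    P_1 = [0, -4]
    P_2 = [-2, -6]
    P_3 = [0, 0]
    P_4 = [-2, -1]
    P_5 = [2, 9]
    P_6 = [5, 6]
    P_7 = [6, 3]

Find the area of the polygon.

Apply the shoelace formula: 2A = Σ (x_i·y_{i+1} − x_{i+1}·y_i), indices taken mod 7.
Cross-terms: -8, 0, 0, -16, -33, -21, -24  ⇒  Σ = -102
Area = |Σ|/2 = 51.

51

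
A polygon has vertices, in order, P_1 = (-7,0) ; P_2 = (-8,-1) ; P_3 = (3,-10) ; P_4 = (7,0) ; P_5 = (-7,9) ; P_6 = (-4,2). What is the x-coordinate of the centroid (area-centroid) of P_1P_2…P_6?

-72/259

Apply Gauss's area formula. First the cross-terms c_i = x_i·y_{i+1} − x_{i+1}·y_i:
  7, 83, 70, 63, 22, 14  ⇒  2A = 259, A = 129.5.
Then Σ (x_i + x_{i+1})·c_i = -216, so x̄ = -216 / (6·129.5) = -72/259.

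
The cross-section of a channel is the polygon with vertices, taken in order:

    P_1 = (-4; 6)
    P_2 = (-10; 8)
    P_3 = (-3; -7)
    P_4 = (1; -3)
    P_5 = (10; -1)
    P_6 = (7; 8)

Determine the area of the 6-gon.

Apply the shoelace formula: 2A = Σ (x_i·y_{i+1} − x_{i+1}·y_i), indices taken mod 6.
Cross-terms: 28, 94, 16, 29, 87, 74  ⇒  Σ = 328
Area = |Σ|/2 = 164.

164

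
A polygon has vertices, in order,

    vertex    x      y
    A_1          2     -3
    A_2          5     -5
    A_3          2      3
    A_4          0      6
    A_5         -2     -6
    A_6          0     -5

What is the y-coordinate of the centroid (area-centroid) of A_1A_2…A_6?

-86/111

Apply the surveyor's formula. First the cross-terms c_i = x_i·y_{i+1} − x_{i+1}·y_i:
  5, 25, 12, 12, 10, 10  ⇒  2A = 74, A = 37.
Then Σ (y_i + y_{i+1})·c_i = -172, so ȳ = -172 / (6·37) = -86/111.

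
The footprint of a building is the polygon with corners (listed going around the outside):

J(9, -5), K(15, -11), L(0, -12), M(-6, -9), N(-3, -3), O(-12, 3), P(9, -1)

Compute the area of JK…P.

190.5

Apply Gauss's area formula: 2A = Σ (x_i·y_{i+1} − x_{i+1}·y_i), indices taken mod 7.
Σ = (-24) + (-180) + (-72) + (-9) + (-45) + (-15) + (-36) = -381
Area = |Σ|/2 = 190.5.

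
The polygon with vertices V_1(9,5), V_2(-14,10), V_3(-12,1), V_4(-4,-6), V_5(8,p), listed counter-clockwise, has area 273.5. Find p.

Write out the shoelace sum; only the two edges meeting at V_5 involve p:
2·Area = [((-4)·p − 8·(-6)) + (8·5 − 9·p)] + 342
       = -13·p + 430 = 547
⇒ p = -9.

-9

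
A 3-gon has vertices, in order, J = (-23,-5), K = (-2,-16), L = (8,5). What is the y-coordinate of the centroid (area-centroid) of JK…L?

Apply the shoelace (surveyor's) formula. First the cross-terms c_i = x_i·y_{i+1} − x_{i+1}·y_i:
  358, 118, 75  ⇒  2A = 551, A = 275.5.
Then Σ (y_i + y_{i+1})·c_i = -8816, so ȳ = -8816 / (6·275.5) = -16/3.

-16/3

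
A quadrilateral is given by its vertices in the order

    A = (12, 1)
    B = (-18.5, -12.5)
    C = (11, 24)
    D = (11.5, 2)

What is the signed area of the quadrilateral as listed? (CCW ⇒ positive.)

-352.25

Apply Gauss's area formula: 2A = Σ (x_i·y_{i+1} − x_{i+1}·y_i), indices taken mod 4.
Cross-terms: -131.5, -306.5, -254, -12.5  ⇒  Σ = -704.5
Signed area = Σ/2 = -352.25 (negative ⇒ clockwise traversal).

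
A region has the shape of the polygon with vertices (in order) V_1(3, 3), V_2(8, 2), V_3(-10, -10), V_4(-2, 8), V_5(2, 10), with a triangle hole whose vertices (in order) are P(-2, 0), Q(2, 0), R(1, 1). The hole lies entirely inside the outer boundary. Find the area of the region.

Outer boundary:
V_1→V_2: (3)(2) − (8)(3) = -18
V_2→V_3: (8)(-10) − (-10)(2) = -60
V_3→V_4: (-10)(8) − (-2)(-10) = -100
V_4→V_5: (-2)(10) − (2)(8) = -36
V_5→V_1: (2)(3) − (3)(10) = -24
Σ = -238
Area = |Σ|/2 = 119.
Hole:
Apply the shoelace formula: 2A = Σ (x_i·y_{i+1} − x_{i+1}·y_i), indices taken mod 3.
P→Q: (-2)(0) − (2)(0) = 0
Q→R: (2)(1) − (1)(0) = 2
R→P: (1)(0) − (-2)(1) = 2
Σ = 4
Area = |Σ|/2 = 2.
Net area = 119 − 2 = 117.

117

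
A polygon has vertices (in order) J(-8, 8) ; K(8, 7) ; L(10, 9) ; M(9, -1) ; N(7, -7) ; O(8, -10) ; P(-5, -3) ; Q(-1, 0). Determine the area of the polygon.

182

Apply the shoelace formula: 2A = Σ (x_i·y_{i+1} − x_{i+1}·y_i), indices taken mod 8.
Cross-terms: -120, 2, -91, -56, -14, -74, -3, -8  ⇒  Σ = -364
Area = |Σ|/2 = 182.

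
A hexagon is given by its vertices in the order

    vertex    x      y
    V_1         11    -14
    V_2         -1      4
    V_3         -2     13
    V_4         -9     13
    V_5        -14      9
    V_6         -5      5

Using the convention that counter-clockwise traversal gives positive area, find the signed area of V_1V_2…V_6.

103.5

Apply the shoelace formula: 2A = Σ (x_i·y_{i+1} − x_{i+1}·y_i), indices taken mod 6.
Σ = (30) + (-5) + (91) + (101) + (-25) + (15) = 207
Signed area = Σ/2 = 103.5 (positive ⇒ counter-clockwise traversal).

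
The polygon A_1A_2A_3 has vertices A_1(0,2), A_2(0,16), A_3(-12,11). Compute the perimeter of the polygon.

42

|A_1A_2| = √((0)² + (14)²) = √196 = 14
|A_2A_3| = √((-12)² + (-5)²) = √169 = 13
|A_3A_1| = √((12)² + (-9)²) = √225 = 15
Perimeter = 14 + 13 + 15 = 42.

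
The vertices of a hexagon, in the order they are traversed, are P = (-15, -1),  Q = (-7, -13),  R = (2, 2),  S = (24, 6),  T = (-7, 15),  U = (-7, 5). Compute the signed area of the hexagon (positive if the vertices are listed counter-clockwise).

359

Apply Gauss's area formula: 2A = Σ (x_i·y_{i+1} − x_{i+1}·y_i), indices taken mod 6.
Σ = (188) + (12) + (-36) + (402) + (70) + (82) = 718
Signed area = Σ/2 = 359 (positive ⇒ counter-clockwise traversal).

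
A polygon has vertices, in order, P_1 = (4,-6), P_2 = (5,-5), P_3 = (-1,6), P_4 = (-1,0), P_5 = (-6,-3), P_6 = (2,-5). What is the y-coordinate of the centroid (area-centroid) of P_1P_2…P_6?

-217/132

Apply Gauss's area formula. First the cross-terms c_i = x_i·y_{i+1} − x_{i+1}·y_i:
  10, 25, 6, 3, 36, 8  ⇒  2A = 88, A = 44.
Then Σ (y_i + y_{i+1})·c_i = -434, so ȳ = -434 / (6·44) = -217/132.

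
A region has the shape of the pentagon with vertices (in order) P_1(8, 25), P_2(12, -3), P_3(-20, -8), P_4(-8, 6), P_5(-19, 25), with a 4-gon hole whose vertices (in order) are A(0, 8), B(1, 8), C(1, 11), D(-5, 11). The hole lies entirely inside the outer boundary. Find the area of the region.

702

Outer boundary:
Apply the shoelace formula: 2A = Σ (x_i·y_{i+1} − x_{i+1}·y_i), indices taken mod 5.
Σ = (-324) + (-156) + (-184) + (-86) + (-675) = -1425
Area = |Σ|/2 = 712.5.
Hole:
A→B: (0)(8) − (1)(8) = -8
B→C: (1)(11) − (1)(8) = 3
C→D: (1)(11) − (-5)(11) = 66
D→A: (-5)(8) − (0)(11) = -40
Σ = 21
Area = |Σ|/2 = 10.5.
Net area = 712.5 − 10.5 = 702.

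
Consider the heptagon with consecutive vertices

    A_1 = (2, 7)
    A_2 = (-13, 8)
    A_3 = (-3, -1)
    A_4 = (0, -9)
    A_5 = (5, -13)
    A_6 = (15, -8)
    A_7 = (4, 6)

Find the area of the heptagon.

254.5

Apply the shoelace (surveyor's) formula: 2A = Σ (x_i·y_{i+1} − x_{i+1}·y_i), indices taken mod 7.
Cross-terms: 107, 37, 27, 45, 155, 122, 16  ⇒  Σ = 509
Area = |Σ|/2 = 254.5.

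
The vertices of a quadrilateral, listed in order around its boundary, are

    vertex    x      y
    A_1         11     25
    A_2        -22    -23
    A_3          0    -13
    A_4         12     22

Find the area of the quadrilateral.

398.5

Apply Gauss's area formula: 2A = Σ (x_i·y_{i+1} − x_{i+1}·y_i), indices taken mod 4.
A_1→A_2: (11)(-23) − (-22)(25) = 297
A_2→A_3: (-22)(-13) − (0)(-23) = 286
A_3→A_4: (0)(22) − (12)(-13) = 156
A_4→A_1: (12)(25) − (11)(22) = 58
Σ = 797
Area = |Σ|/2 = 398.5.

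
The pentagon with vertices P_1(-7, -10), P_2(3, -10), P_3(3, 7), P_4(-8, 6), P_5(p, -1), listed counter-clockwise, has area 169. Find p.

The doubled signed area Σ (x_i y_{i+1} − x_{i+1} y_i) is linear in p.
With p=0 it equals 226; the coefficient of p is -16 (from the two edges through P_5).
So -16·p + 226 = 2·169 = 338 ⇒ p = -7.

-7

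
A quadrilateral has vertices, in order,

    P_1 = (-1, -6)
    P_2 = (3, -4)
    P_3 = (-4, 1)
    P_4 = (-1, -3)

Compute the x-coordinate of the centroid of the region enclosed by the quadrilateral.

-14/75

Apply the shoelace formula. First the cross-terms c_i = x_i·y_{i+1} − x_{i+1}·y_i:
  22, -13, 13, 3  ⇒  2A = 25, A = 12.5.
Then Σ (x_i + x_{i+1})·c_i = -14, so x̄ = -14 / (6·12.5) = -14/75.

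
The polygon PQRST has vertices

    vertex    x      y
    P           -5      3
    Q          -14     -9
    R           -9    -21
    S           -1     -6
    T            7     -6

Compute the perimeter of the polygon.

68

|PQ| = √((-9)² + (-12)²) = √225 = 15
|QR| = √((5)² + (-12)²) = √169 = 13
|RS| = √((8)² + (15)²) = √289 = 17
|ST| = √((8)² + (0)²) = √64 = 8
|TP| = √((-12)² + (9)²) = √225 = 15
Perimeter = 15 + 13 + 17 + 8 + 15 = 68.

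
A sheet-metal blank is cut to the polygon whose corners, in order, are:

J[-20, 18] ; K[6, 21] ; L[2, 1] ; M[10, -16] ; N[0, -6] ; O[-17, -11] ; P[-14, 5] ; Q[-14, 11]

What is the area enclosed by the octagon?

Apply the surveyor's formula: 2A = Σ (x_i·y_{i+1} − x_{i+1}·y_i), indices taken mod 8.
J→K: (-20)(21) − (6)(18) = -528
K→L: (6)(1) − (2)(21) = -36
L→M: (2)(-16) − (10)(1) = -42
M→N: (10)(-6) − (0)(-16) = -60
N→O: (0)(-11) − (-17)(-6) = -102
O→P: (-17)(5) − (-14)(-11) = -239
P→Q: (-14)(11) − (-14)(5) = -84
Q→J: (-14)(18) − (-20)(11) = -32
Σ = -1123
Area = |Σ|/2 = 561.5.

561.5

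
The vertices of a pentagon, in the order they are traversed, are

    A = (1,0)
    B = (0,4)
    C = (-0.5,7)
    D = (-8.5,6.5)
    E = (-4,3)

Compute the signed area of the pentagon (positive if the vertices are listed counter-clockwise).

Apply Gauss's area formula: 2A = Σ (x_i·y_{i+1} − x_{i+1}·y_i), indices taken mod 5.
Σ = (4) + (2) + (56.25) + (0.5) + (-3) = 59.75
Signed area = Σ/2 = 29.875 (positive ⇒ counter-clockwise traversal).

29.875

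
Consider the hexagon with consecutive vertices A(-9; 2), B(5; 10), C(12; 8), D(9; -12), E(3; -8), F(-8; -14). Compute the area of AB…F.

340

Apply Gauss's area formula: 2A = Σ (x_i·y_{i+1} − x_{i+1}·y_i), indices taken mod 6.
Cross-terms: -100, -80, -216, -36, -106, -142  ⇒  Σ = -680
Area = |Σ|/2 = 340.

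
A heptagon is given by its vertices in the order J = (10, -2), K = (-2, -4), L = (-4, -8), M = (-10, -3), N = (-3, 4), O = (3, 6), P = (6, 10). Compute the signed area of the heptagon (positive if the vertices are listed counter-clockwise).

Apply the surveyor's formula: 2A = Σ (x_i·y_{i+1} − x_{i+1}·y_i), indices taken mod 7.
Cross-terms: -44, 0, -68, -49, -30, -6, -112  ⇒  Σ = -309
Signed area = Σ/2 = -154.5 (negative ⇒ clockwise traversal).

-154.5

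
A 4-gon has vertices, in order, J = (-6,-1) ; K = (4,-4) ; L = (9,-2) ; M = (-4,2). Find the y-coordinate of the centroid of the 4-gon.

-146/123

Apply Gauss's area formula. First the cross-terms c_i = x_i·y_{i+1} − x_{i+1}·y_i:
  28, 28, 10, 16  ⇒  2A = 82, A = 41.
Then Σ (y_i + y_{i+1})·c_i = -292, so ȳ = -292 / (6·41) = -146/123.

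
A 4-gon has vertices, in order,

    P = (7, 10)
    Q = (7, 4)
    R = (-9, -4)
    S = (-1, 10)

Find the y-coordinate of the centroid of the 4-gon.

Apply the shoelace formula. First the cross-terms c_i = x_i·y_{i+1} − x_{i+1}·y_i:
  -42, 8, -94, -80  ⇒  2A = -208, A = -104.
Then Σ (y_i + y_{i+1})·c_i = -2752, so ȳ = -2752 / (6·(-104)) = 172/39.

172/39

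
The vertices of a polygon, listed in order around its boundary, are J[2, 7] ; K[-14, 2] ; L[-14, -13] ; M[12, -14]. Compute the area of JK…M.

388

Apply the surveyor's formula: 2A = Σ (x_i·y_{i+1} − x_{i+1}·y_i), indices taken mod 4.
Σ = (102) + (210) + (352) + (112) = 776
Area = |Σ|/2 = 388.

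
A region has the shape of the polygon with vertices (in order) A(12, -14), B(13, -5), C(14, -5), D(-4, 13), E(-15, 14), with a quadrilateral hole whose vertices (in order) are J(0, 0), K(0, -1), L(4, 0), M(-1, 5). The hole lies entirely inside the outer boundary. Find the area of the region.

223

Outer boundary:
Apply Gauss's area formula: 2A = Σ (x_i·y_{i+1} − x_{i+1}·y_i), indices taken mod 5.
Σ = (122) + (5) + (162) + (139) + (42) = 470
Area = |Σ|/2 = 235.
Hole:
Apply the shoelace (surveyor's) formula: 2A = Σ (x_i·y_{i+1} − x_{i+1}·y_i), indices taken mod 4.
J→K: (0)(-1) − (0)(0) = 0
K→L: (0)(0) − (4)(-1) = 4
L→M: (4)(5) − (-1)(0) = 20
M→J: (-1)(0) − (0)(5) = 0
Σ = 24
Area = |Σ|/2 = 12.
Net area = 235 − 12 = 223.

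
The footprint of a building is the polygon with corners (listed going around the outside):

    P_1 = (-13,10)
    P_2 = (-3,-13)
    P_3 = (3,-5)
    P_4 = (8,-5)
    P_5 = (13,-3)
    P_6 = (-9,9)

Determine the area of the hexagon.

Cross-terms: 199, 54, 25, 41, 90, 27  ⇒  Σ = 436
Area = |Σ|/2 = 218.

218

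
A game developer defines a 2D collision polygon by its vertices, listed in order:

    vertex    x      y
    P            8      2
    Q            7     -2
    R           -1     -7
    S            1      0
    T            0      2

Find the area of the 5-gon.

Apply Gauss's area formula: 2A = Σ (x_i·y_{i+1} − x_{i+1}·y_i), indices taken mod 5.
Σ = (-30) + (-51) + (7) + (2) + (-16) = -88
Area = |Σ|/2 = 44.

44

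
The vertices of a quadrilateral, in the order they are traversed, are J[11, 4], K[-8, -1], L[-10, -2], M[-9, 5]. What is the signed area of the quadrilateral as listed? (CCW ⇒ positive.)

-66

J→K: (11)(-1) − (-8)(4) = 21
K→L: (-8)(-2) − (-10)(-1) = 6
L→M: (-10)(5) − (-9)(-2) = -68
M→J: (-9)(4) − (11)(5) = -91
Σ = -132
Signed area = Σ/2 = -66 (negative ⇒ clockwise traversal).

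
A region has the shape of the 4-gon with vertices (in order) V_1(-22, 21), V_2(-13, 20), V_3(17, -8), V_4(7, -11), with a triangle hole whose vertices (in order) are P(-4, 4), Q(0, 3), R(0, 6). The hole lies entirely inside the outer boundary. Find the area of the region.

308.5

Outer boundary:
Apply the shoelace formula: 2A = Σ (x_i·y_{i+1} − x_{i+1}·y_i), indices taken mod 4.
Cross-terms: -167, -236, -131, -95  ⇒  Σ = -629
Area = |Σ|/2 = 314.5.
Hole:
Apply the shoelace formula: 2A = Σ (x_i·y_{i+1} − x_{i+1}·y_i), indices taken mod 3.
Σ = (-12) + (0) + (24) = 12
Area = |Σ|/2 = 6.
Net area = 314.5 − 6 = 308.5.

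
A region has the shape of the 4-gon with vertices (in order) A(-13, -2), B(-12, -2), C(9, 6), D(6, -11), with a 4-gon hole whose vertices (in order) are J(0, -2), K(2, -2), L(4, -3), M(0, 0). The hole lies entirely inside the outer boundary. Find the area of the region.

Outer boundary:
Apply Gauss's area formula: 2A = Σ (x_i·y_{i+1} − x_{i+1}·y_i), indices taken mod 4.
A→B: (-13)(-2) − (-12)(-2) = 2
B→C: (-12)(6) − (9)(-2) = -54
C→D: (9)(-11) − (6)(6) = -135
D→A: (6)(-2) − (-13)(-11) = -155
Σ = -342
Area = |Σ|/2 = 171.
Hole:
Apply the shoelace (surveyor's) formula: 2A = Σ (x_i·y_{i+1} − x_{i+1}·y_i), indices taken mod 4.
Cross-terms: 4, 2, 0, 0  ⇒  Σ = 6
Area = |Σ|/2 = 3.
Net area = 171 − 3 = 168.

168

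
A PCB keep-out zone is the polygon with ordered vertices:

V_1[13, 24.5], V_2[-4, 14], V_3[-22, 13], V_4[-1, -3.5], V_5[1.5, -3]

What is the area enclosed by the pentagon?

355

Σ = (280) + (256) + (90) + (8.25) + (75.75) = 710
Area = |Σ|/2 = 355.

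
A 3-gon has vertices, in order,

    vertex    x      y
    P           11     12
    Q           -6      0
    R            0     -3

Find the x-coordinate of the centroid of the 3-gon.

Apply Gauss's area formula. First the cross-terms c_i = x_i·y_{i+1} − x_{i+1}·y_i:
  72, 18, 33  ⇒  2A = 123, A = 61.5.
Then Σ (x_i + x_{i+1})·c_i = 615, so x̄ = 615 / (6·61.5) = 5/3.

5/3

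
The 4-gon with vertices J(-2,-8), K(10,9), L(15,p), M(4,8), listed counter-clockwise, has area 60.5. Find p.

15

The doubled signed area Σ (x_i y_{i+1} − x_{i+1} y_i) is linear in p.
With p=0 it equals 31; the coefficient of p is 6 (from the two edges through L).
So 6·p + 31 = 2·60.5 = 121 ⇒ p = 15.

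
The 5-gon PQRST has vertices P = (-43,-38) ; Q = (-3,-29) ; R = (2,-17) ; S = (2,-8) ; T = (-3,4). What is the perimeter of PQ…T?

|PQ| = √((40)² + (9)²) = √1681 = 41
|QR| = √((5)² + (12)²) = √169 = 13
|RS| = √((0)² + (9)²) = √81 = 9
|ST| = √((-5)² + (12)²) = √169 = 13
|TP| = √((-40)² + (-42)²) = √3364 = 58
Perimeter = 41 + 13 + 9 + 13 + 58 = 134.

134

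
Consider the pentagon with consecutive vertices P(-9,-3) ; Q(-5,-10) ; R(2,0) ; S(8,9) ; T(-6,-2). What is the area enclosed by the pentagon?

Apply the shoelace formula: 2A = Σ (x_i·y_{i+1} − x_{i+1}·y_i), indices taken mod 5.
Σ = (75) + (20) + (18) + (38) + (0) = 151
Area = |Σ|/2 = 75.5.

75.5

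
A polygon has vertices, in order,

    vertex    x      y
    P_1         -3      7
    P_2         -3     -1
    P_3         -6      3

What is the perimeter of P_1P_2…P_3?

18

|P_1P_2| = √((0)² + (-8)²) = √64 = 8
|P_2P_3| = √((-3)² + (4)²) = √25 = 5
|P_3P_1| = √((3)² + (4)²) = √25 = 5
Perimeter = 8 + 5 + 5 = 18.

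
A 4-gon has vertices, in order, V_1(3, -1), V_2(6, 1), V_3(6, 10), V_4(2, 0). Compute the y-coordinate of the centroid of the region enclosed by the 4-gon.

Apply the shoelace formula. First the cross-terms c_i = x_i·y_{i+1} − x_{i+1}·y_i:
  9, 54, -20, -2  ⇒  2A = 41, A = 20.5.
Then Σ (y_i + y_{i+1})·c_i = 396, so ȳ = 396 / (6·20.5) = 132/41.

132/41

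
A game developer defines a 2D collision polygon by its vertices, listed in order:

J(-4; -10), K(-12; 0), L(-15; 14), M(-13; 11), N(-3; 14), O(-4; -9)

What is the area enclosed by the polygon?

Apply the shoelace (surveyor's) formula: 2A = Σ (x_i·y_{i+1} − x_{i+1}·y_i), indices taken mod 6.
J→K: (-4)(0) − (-12)(-10) = -120
K→L: (-12)(14) − (-15)(0) = -168
L→M: (-15)(11) − (-13)(14) = 17
M→N: (-13)(14) − (-3)(11) = -149
N→O: (-3)(-9) − (-4)(14) = 83
O→J: (-4)(-10) − (-4)(-9) = 4
Σ = -333
Area = |Σ|/2 = 166.5.

166.5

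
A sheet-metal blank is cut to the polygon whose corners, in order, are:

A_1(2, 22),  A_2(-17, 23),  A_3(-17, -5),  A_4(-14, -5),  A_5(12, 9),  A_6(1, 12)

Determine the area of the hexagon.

489

Cross-terms: 420, 476, 15, -66, 135, -2  ⇒  Σ = 978
Area = |Σ|/2 = 489.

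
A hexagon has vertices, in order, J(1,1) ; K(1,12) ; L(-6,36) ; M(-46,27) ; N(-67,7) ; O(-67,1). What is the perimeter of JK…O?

180

|JK| = √((0)² + (11)²) = √121 = 11
|KL| = √((-7)² + (24)²) = √625 = 25
|LM| = √((-40)² + (-9)²) = √1681 = 41
|MN| = √((-21)² + (-20)²) = √841 = 29
|NO| = √((0)² + (-6)²) = √36 = 6
|OJ| = √((68)² + (0)²) = √4624 = 68
Perimeter = 11 + 25 + 41 + 29 + 6 + 68 = 180.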